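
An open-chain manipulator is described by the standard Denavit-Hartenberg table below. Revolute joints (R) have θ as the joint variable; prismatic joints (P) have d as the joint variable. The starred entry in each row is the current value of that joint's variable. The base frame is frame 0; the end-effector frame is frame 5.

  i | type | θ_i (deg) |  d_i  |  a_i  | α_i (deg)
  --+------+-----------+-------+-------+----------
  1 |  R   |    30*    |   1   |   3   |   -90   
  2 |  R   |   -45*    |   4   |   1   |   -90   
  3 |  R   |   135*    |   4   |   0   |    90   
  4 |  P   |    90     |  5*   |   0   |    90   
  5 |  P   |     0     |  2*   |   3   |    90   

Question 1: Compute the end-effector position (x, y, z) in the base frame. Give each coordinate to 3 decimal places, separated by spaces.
9.271 4.256 -1.743

after link 1: o_1 = (2.5981, 1.5000, 1.0000)
after link 2: o_2 = (1.2104, 5.3177, 1.7071)
after link 3: o_3 = (3.6599, 6.7319, -1.1213)
after link 4: o_4 = (7.5928, 4.9200, 1.3787)
after link 5: o_5 = (9.2710, 4.2559, -1.7426)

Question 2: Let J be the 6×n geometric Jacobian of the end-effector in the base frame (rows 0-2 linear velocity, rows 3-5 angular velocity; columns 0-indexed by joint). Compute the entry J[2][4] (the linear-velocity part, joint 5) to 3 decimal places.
-0.500

prismatic axis z_4 = (-0.0795,-0.8624,-0.5000)
J_v[:, 4] = z_4; J_ω[:, 4] = (0,0,0)
entry J[2][4] = -0.5000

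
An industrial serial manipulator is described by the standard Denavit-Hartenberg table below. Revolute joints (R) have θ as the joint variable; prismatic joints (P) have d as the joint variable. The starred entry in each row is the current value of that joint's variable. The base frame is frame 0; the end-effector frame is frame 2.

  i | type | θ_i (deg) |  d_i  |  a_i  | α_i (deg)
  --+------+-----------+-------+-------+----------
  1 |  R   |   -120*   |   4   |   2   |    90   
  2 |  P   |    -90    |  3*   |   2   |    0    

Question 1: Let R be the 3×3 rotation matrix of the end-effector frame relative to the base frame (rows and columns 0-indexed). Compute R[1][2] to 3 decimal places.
0.500

End-effector z-axis (col 2 of R) = (-0.8660,0.5000,0.0000)
R[1][2] = 0.5000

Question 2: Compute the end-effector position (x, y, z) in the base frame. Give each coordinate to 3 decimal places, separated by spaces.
after link 1: o_1 = (-1.0000, -1.7321, 4.0000)
after link 2: o_2 = (-3.5981, -0.2321, 2.0000)

-3.598 -0.232 2.000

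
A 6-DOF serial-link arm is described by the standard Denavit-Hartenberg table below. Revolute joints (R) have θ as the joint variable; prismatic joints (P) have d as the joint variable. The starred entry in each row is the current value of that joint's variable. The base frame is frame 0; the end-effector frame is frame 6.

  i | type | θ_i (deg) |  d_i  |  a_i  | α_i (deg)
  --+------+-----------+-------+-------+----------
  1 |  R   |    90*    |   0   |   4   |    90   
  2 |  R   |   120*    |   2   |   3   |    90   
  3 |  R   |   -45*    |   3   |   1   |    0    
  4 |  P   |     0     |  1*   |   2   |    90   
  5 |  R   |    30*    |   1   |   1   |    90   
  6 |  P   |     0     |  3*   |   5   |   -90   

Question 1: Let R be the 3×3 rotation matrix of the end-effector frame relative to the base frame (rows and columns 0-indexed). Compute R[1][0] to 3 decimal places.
End-effector x-axis (col 0 of R) = (-0.6124,0.1268,0.7803)
R[1][0] = 0.1268

0.127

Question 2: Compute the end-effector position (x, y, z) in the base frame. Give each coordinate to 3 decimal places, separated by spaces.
-5.563 3.238 10.124

after link 1: o_1 = (0.0000, 4.0000, 0.0000)
after link 2: o_2 = (2.0000, 2.5000, 2.5981)
after link 3: o_3 = (1.2929, 4.7445, 4.7104)
after link 4: o_4 = (-0.1213, 4.9034, 6.4352)
after link 5: o_5 = (-1.4408, 5.3838, 6.6032)
after link 6: o_6 = (-5.5633, 3.2376, 10.1243)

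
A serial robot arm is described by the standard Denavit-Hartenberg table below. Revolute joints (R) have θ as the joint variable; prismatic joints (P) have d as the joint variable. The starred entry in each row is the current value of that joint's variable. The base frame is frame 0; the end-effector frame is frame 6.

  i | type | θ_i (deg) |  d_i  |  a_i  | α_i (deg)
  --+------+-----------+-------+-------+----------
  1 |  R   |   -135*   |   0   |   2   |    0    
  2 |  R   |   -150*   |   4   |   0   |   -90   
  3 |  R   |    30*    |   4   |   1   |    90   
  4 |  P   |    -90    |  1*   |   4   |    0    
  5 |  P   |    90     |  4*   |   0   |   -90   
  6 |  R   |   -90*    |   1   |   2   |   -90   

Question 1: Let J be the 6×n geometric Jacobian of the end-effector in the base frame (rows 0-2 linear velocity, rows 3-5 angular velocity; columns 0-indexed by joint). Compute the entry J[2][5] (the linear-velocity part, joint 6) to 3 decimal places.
axis z_5 = (-0.9659,0.2588,0.0000); lever o_n−o_5 = (-0.7071,1.2247,1.7321)
cross product → J_v[:, 5] = (0.4483,1.6730,-1.0000)
J_ω[:, 5] = z_5
entry J[2][5] = -1.0000

-1.000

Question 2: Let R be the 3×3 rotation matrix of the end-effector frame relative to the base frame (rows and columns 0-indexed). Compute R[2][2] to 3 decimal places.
-0.500

End-effector z-axis (col 2 of R) = (0.2241,0.8365,-0.5000)
R[2][2] = -0.5000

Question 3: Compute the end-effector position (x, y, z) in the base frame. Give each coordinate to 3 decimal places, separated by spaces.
after link 1: o_1 = (-1.4142, -1.4142, 0.0000)
after link 2: o_2 = (-1.4142, -1.4142, 4.0000)
after link 3: o_3 = (-5.0538, 0.4576, 3.5000)
after link 4: o_4 = (-1.0607, -0.0947, 4.3660)
after link 5: o_5 = (-0.5430, 1.8371, 7.8301)
after link 6: o_6 = (-1.2501, 3.0619, 9.5622)

-1.250 3.062 9.562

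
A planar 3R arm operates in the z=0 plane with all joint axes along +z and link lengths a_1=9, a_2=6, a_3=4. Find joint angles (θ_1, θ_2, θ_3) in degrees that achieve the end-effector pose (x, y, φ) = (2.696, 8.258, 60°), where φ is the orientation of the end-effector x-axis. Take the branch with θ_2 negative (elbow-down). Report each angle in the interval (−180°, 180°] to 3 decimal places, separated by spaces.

120.000 -150.004 90.004

wrist centre = target − a_3·(cos φ, sin φ) = (0.6960, 4.7939)
cos θ_2 = (23.4659−9²−6²)/(2·9·6) = -0.8661; θ_2 = -150.0036° (elbow-down)
β = atan2(4.7939,0.6960) = 81.7393°; ψ = atan2(-2.9997,3.8037) = -38.2603°
θ_1 = β − ψ = 119.9996°
θ_3 = φ − θ_1 − θ_2 = 90.0040° (wrapped to (-180°,180°])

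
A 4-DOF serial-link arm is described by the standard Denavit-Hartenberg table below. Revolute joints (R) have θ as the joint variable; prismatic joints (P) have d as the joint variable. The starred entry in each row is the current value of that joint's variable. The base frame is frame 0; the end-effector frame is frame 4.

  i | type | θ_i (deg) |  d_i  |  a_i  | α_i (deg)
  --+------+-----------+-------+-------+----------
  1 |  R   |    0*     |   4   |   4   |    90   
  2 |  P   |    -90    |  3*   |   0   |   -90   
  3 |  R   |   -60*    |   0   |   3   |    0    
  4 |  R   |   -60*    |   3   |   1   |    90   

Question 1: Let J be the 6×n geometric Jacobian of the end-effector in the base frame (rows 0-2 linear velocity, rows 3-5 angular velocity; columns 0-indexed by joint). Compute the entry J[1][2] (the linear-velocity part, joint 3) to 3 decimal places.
1.000

axis z_2 = (1.0000,-0.0000,0.0000); lever o_n−o_2 = (3.0000,-3.4641,-1.0000)
cross product → J_v[:, 2] = (0.0000,1.0000,-3.4641)
J_ω[:, 2] = z_2
entry J[1][2] = 1.0000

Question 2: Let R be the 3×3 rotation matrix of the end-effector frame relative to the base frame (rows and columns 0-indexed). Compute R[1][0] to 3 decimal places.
-0.866

End-effector x-axis (col 0 of R) = (-0.0000,-0.8660,0.5000)
R[1][0] = -0.8660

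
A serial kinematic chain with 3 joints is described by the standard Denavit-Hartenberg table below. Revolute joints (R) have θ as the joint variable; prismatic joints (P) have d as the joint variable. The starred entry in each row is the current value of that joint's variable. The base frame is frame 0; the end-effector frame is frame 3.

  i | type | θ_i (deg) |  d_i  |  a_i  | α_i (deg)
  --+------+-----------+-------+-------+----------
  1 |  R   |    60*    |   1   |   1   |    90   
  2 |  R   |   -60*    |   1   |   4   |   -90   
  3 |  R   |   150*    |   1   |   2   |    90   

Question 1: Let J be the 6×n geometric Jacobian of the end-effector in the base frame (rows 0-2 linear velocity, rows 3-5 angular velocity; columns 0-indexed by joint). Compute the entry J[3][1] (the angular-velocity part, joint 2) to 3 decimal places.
0.866

axis z_1 = (0.8660,-0.5000,0.0000); lever o_n−o_1 = (1.0000,1.7321,-1.4641)
cross product → J_v[:, 1] = (0.7321,1.2679,2.0000)
J_ω[:, 1] = z_1
entry J[3][1] = 0.8660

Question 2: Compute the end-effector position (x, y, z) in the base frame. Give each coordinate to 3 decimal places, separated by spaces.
1.500 2.598 -0.464

after link 1: o_1 = (0.5000, 0.8660, 1.0000)
after link 2: o_2 = (2.3660, 2.0981, -2.4641)
after link 3: o_3 = (1.5000, 2.5981, -0.4641)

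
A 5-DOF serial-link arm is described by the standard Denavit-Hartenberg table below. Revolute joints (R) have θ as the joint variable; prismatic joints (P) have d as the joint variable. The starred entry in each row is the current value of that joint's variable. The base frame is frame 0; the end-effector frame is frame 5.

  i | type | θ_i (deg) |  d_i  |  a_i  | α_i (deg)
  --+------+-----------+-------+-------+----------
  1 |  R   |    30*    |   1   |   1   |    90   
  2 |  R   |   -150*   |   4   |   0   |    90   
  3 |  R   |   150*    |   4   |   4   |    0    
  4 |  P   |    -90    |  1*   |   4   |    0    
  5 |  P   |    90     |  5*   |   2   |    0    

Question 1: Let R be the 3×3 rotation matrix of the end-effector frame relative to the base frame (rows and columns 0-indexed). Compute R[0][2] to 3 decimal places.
-0.433

End-effector z-axis (col 2 of R) = (-0.4330,-0.2500,0.8660)
R[0][2] = -0.4330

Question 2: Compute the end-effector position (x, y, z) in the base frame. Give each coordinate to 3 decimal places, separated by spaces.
4.165 -9.678 11.258

after link 1: o_1 = (0.8660, 0.5000, 1.0000)
after link 2: o_2 = (2.8660, -2.9641, 1.0000)
after link 3: o_3 = (4.7321, -4.1962, 6.1962)
after link 4: o_4 = (4.5311, -8.3122, 6.0622)
after link 5: o_5 = (4.1651, -9.6782, 11.2583)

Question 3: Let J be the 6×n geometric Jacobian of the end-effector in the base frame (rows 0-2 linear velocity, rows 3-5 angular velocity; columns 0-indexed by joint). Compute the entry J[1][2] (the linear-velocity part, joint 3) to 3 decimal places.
axis z_2 = (-0.4330,-0.2500,0.8660); lever o_n−o_2 = (1.2990,-6.7141,10.2583)
cross product → J_v[:, 2] = (3.2500,5.5670,3.2321)
J_ω[:, 2] = z_2
entry J[1][2] = 5.5670

5.567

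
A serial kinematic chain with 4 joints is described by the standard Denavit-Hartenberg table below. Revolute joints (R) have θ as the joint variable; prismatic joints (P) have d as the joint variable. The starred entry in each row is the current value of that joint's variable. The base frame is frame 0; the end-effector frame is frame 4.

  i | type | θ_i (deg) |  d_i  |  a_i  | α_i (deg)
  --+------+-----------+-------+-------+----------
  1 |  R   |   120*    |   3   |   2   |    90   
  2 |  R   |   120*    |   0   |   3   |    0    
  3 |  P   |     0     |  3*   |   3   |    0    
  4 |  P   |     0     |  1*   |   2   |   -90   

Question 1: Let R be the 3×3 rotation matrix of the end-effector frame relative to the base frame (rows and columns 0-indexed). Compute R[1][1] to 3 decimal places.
-0.500

End-effector y-axis (col 1 of R) = (-0.8660,-0.5000,-0.0000)
R[1][1] = -0.5000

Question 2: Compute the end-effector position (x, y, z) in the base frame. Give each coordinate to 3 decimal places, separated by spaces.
after link 1: o_1 = (-1.0000, 1.7321, 3.0000)
after link 2: o_2 = (-0.2500, 0.4330, 5.5981)
after link 3: o_3 = (3.0981, 0.6340, 8.1962)
after link 4: o_4 = (4.4641, 0.2679, 9.9282)

4.464 0.268 9.928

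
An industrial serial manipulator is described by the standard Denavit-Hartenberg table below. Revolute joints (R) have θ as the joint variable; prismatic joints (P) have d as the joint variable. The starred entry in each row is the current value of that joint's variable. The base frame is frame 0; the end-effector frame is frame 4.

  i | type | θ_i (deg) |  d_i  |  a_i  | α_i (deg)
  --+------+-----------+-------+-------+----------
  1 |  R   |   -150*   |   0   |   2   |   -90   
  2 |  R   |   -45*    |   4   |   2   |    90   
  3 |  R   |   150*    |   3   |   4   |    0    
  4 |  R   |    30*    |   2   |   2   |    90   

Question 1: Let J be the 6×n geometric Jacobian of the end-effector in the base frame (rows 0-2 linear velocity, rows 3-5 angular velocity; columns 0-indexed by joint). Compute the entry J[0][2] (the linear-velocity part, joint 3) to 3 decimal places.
-1.507

axis z_2 = (0.6124,0.3536,0.7071); lever o_n−o_2 = (7.4079,1.9676,-0.3282)
cross product → J_v[:, 2] = (-1.5073,5.4392,-1.4142)
J_ω[:, 2] = z_2
entry J[0][2] = -1.5073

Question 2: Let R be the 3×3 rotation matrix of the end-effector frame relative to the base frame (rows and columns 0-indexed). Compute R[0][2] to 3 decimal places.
End-effector z-axis (col 2 of R) = (0.5000,-0.8660,0.0000)
R[0][2] = 0.5000

0.500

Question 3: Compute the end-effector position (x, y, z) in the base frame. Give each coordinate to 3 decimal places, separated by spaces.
6.451 -3.204 1.086

after link 1: o_1 = (-1.7321, -1.0000, 0.0000)
after link 2: o_2 = (-0.9568, -5.1712, 1.4142)
after link 3: o_3 = (4.0016, -4.6179, 1.0860)
after link 4: o_4 = (6.4511, -3.2036, 1.0860)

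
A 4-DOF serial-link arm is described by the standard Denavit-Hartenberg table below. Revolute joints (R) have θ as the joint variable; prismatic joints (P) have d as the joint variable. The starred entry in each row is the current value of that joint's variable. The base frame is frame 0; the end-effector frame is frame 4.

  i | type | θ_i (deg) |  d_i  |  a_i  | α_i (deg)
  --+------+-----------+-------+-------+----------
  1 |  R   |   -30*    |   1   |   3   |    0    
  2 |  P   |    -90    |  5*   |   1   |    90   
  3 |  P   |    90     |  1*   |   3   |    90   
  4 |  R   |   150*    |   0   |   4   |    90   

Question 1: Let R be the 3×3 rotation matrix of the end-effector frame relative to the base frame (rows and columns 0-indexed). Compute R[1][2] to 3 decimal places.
End-effector z-axis (col 2 of R) = (-0.7500,0.4330,0.5000)
R[1][2] = 0.4330

0.433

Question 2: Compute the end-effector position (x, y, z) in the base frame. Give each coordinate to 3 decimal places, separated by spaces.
after link 1: o_1 = (2.5981, -1.5000, 1.0000)
after link 2: o_2 = (2.0981, -2.3660, 6.0000)
after link 3: o_3 = (1.2321, -1.8660, 9.0000)
after link 4: o_4 = (-0.5000, -0.8660, 5.5359)

-0.500 -0.866 5.536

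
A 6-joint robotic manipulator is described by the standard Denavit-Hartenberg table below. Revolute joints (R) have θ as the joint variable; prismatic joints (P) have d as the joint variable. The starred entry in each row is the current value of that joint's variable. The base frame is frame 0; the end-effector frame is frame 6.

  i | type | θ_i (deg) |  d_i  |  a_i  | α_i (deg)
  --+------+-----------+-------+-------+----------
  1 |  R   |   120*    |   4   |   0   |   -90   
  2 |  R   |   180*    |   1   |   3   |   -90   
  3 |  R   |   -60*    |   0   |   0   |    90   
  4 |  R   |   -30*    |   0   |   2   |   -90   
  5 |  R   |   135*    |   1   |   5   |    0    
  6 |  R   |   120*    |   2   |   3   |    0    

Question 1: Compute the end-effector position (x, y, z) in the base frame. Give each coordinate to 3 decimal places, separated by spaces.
1.437 -2.982 7.754

after link 1: o_1 = (0.0000, 0.0000, 4.0000)
after link 2: o_2 = (0.6340, -3.0981, 4.0000)
after link 3: o_3 = (0.6340, -3.0981, 4.0000)
after link 4: o_4 = (-0.2321, -4.5981, 3.0000)
after link 5: o_5 = (4.1107, -4.1472, 5.6338)
after link 6: o_6 = (1.4374, -2.9820, 7.7541)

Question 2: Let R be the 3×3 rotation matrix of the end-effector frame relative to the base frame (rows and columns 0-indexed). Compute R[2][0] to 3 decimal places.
End-effector x-axis (col 0 of R) = (-0.7244,0.6771,0.1294)
R[2][0] = 0.1294

0.129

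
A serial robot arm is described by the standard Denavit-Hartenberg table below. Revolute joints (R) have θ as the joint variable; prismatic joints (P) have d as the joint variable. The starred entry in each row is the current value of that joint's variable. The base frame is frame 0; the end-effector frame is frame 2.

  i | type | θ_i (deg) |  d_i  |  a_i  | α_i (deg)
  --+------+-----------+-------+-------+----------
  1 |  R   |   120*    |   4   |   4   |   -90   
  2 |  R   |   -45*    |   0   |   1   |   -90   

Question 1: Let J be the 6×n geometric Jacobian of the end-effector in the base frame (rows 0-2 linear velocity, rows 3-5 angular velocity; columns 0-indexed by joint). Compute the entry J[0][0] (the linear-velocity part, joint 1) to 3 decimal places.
-4.076

axis z_0 = ẑ; lever o_n−o_0 = (-2.3536,4.0765,4.7071)
cross product → J_v[:, 0] = (-4.0765,-2.3536,0.0000)
J_ω[:, 0] = z_0
entry J[0][0] = -4.0765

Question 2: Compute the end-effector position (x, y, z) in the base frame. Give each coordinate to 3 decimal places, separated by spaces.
-2.354 4.076 4.707

after link 1: o_1 = (-2.0000, 3.4641, 4.0000)
after link 2: o_2 = (-2.3536, 4.0765, 4.7071)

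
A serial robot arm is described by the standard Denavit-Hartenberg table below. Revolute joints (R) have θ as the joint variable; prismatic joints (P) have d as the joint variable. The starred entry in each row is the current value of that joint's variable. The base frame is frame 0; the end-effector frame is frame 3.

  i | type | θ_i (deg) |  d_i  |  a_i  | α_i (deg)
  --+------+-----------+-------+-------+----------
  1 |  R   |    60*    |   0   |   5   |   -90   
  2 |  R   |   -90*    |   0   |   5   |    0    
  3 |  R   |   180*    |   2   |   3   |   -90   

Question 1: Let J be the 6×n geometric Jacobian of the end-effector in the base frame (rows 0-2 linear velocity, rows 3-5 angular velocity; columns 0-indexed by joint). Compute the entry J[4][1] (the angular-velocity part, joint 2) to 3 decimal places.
0.500

axis z_1 = (-0.8660,0.5000,0.0000); lever o_n−o_1 = (-1.7321,1.0000,2.0000)
cross product → J_v[:, 1] = (1.0000,1.7321,-0.0000)
J_ω[:, 1] = z_1
entry J[4][1] = 0.5000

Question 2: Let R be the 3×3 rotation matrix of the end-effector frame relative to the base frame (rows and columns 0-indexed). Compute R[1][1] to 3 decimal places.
End-effector y-axis (col 1 of R) = (0.8660,-0.5000,-0.0000)
R[1][1] = -0.5000

-0.500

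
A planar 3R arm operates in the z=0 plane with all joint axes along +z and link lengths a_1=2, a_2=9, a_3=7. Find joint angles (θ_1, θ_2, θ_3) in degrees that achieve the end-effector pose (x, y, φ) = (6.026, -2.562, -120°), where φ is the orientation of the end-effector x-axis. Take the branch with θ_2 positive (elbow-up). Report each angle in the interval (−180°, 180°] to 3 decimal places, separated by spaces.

wrist centre = target − a_3·(cos φ, sin φ) = (9.5260, 3.5002)
cos θ_2 = (102.9959−2²−9²)/(2·2·9) = 0.4999; θ_2 = 60.0075° (elbow-up)
β = atan2(3.5002,9.5260) = 20.1751°; ψ = atan2(7.7948,6.4990) = 50.1801°
θ_1 = β − ψ = -30.0051°
θ_3 = φ − θ_1 − θ_2 = -150.0024° (wrapped to (-180°,180°])

-30.005 60.007 -150.002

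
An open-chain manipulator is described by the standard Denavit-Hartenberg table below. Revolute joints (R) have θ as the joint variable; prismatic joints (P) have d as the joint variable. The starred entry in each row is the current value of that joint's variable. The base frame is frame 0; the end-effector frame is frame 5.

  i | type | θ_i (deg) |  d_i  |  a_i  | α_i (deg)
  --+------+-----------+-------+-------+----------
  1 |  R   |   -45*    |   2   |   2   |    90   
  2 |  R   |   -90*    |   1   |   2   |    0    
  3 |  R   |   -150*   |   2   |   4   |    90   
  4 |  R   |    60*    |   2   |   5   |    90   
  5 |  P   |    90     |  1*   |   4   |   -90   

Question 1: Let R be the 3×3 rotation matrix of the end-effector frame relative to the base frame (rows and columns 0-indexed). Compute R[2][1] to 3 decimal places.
End-effector y-axis (col 1 of R) = (-0.0474,-0.6597,-0.7500)
R[2][1] = -0.7500

-0.750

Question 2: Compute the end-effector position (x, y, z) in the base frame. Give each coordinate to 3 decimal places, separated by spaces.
after link 1: o_1 = (1.4142, -1.4142, 2.0000)
after link 2: o_2 = (0.7071, -2.1213, 0.0000)
after link 3: o_3 = (-2.1213, -2.1213, 3.4641)
after link 4: o_4 = (-4.8423, -5.5240, 6.6292)
after link 5: o_5 = (-2.3455, -7.3138, 9.3792)

-2.345 -7.314 9.379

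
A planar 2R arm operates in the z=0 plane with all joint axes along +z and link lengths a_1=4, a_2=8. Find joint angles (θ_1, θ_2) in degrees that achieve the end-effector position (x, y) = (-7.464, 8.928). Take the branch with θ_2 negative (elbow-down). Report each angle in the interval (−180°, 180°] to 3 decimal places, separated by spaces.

cos θ_2 = (135.4205−4²−8²)/(2·4·8) = 0.8659; θ_2 = -30.0092° (elbow-down)
β = atan2(8.9280,-7.4640) = 129.8963°; ψ = atan2(-4.0011,10.9276) = -20.1101°
θ_1 = β − ψ = 150.0065°

150.006 -30.009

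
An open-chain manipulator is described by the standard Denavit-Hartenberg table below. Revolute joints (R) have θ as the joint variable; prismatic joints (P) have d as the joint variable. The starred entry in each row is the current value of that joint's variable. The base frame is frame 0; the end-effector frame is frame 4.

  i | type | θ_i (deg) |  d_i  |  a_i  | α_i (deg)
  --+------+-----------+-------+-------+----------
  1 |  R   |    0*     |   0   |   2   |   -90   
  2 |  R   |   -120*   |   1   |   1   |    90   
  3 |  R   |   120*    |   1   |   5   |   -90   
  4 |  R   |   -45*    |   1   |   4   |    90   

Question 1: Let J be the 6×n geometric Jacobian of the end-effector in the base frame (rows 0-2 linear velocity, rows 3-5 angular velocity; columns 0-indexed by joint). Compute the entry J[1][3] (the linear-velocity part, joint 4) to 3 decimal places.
2.449

axis z_3 = (0.4330,-0.5000,-0.7500); lever o_n−o_3 = (-1.3094,1.9495,-3.3890)
cross product → J_v[:, 3] = (3.1566,2.4495,0.1895)
J_ω[:, 3] = z_3
entry J[1][3] = 2.4495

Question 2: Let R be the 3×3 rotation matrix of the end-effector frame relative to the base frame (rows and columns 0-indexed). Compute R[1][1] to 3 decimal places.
End-effector y-axis (col 1 of R) = (0.4330,-0.5000,-0.7500)
R[1][1] = -0.5000

-0.500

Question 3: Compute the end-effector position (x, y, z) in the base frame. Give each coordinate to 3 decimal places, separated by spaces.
after link 1: o_1 = (2.0000, 0.0000, 0.0000)
after link 2: o_2 = (1.5000, 1.0000, 0.8660)
after link 3: o_3 = (1.8840, 5.3301, -1.7990)
after link 4: o_4 = (0.5746, 7.2796, -5.1880)

0.575 7.280 -5.188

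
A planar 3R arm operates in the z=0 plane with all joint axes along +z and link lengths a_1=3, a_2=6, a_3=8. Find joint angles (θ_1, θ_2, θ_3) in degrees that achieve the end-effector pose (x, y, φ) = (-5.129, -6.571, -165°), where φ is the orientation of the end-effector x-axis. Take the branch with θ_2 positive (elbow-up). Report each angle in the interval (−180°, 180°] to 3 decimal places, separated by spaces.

-149.989 119.989 -135.001

wrist centre = target − a_3·(cos φ, sin φ) = (2.5984, -4.5004)
cos θ_2 = (27.0057−3²−6²)/(2·3·6) = -0.4998; θ_2 = 119.9894° (elbow-up)
β = atan2(-4.5004,2.5984) = -59.9993°; ψ = atan2(5.1967,0.0010) = 89.9894°
θ_1 = β − ψ = -149.9888°
θ_3 = φ − θ_1 − θ_2 = -135.0007° (wrapped to (-180°,180°])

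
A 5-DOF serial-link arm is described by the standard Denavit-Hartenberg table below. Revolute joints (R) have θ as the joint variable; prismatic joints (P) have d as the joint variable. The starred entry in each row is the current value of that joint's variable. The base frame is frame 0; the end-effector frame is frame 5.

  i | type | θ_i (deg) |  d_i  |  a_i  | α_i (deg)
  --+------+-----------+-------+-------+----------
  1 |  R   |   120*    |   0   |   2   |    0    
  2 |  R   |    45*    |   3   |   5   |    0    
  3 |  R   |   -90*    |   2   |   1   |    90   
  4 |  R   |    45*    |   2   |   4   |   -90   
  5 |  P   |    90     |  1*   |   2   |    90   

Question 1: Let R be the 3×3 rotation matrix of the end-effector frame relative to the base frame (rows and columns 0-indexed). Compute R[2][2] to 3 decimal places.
0.707

End-effector z-axis (col 2 of R) = (0.1830,0.6830,0.7071)
R[2][2] = 0.7071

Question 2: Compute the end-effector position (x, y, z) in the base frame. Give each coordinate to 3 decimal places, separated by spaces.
after link 1: o_1 = (-1.0000, 1.7321, 0.0000)
after link 2: o_2 = (-5.8296, 3.0261, 3.0000)
after link 3: o_3 = (-5.5708, 3.9921, 5.0000)
after link 4: o_4 = (-2.9069, 6.2065, 7.8284)
after link 5: o_5 = (-5.0218, 6.0411, 8.5355)

-5.022 6.041 8.536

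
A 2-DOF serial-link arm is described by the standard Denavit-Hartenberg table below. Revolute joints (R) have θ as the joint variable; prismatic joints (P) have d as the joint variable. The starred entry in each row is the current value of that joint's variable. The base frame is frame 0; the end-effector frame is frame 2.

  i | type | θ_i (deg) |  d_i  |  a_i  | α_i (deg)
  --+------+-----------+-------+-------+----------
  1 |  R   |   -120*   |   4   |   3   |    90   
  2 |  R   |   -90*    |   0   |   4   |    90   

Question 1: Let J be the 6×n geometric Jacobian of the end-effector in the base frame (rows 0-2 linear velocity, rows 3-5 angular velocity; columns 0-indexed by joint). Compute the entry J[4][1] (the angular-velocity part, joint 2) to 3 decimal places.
axis z_1 = (-0.8660,0.5000,0.0000); lever o_n−o_1 = (-0.0000,0.0000,-4.0000)
cross product → J_v[:, 1] = (-2.0000,-3.4641,0.0000)
J_ω[:, 1] = z_1
entry J[4][1] = 0.5000

0.500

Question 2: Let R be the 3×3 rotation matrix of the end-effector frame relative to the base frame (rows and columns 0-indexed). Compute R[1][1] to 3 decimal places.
0.500

End-effector y-axis (col 1 of R) = (-0.8660,0.5000,0.0000)
R[1][1] = 0.5000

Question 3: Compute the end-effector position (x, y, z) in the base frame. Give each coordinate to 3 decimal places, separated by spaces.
after link 1: o_1 = (-1.5000, -2.5981, 4.0000)
after link 2: o_2 = (-1.5000, -2.5981, 0.0000)

-1.500 -2.598 0.000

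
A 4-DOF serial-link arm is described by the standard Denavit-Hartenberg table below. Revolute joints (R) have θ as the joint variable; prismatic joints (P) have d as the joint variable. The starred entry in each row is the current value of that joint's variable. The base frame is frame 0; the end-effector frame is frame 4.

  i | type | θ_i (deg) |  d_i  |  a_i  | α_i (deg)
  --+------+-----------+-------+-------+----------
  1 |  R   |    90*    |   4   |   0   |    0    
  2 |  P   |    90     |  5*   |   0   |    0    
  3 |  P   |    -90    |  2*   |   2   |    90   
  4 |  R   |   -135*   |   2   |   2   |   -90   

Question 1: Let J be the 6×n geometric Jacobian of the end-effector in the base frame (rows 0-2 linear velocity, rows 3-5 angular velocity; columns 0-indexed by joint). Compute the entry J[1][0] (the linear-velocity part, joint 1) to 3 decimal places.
axis z_0 = ẑ; lever o_n−o_0 = (2.0000,0.5858,9.5858)
cross product → J_v[:, 0] = (-0.5858,2.0000,0.0000)
J_ω[:, 0] = z_0
entry J[1][0] = 2.0000

2.000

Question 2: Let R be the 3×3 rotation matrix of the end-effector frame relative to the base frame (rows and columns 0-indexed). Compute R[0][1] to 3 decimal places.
End-effector y-axis (col 1 of R) = (-1.0000,0.0000,-0.0000)
R[0][1] = -1.0000

-1.000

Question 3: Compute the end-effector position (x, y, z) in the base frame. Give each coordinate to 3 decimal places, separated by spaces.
2.000 0.586 9.586

after link 1: o_1 = (0.0000, 0.0000, 4.0000)
after link 2: o_2 = (0.0000, 0.0000, 9.0000)
after link 3: o_3 = (0.0000, 2.0000, 11.0000)
after link 4: o_4 = (2.0000, 0.5858, 9.5858)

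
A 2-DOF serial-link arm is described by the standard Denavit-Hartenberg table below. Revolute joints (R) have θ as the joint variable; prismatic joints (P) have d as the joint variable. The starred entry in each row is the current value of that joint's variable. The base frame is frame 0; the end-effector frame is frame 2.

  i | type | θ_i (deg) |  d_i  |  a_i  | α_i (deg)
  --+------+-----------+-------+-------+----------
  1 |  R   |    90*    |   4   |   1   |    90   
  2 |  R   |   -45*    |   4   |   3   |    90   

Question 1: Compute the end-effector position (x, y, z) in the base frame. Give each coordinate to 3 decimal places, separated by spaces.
after link 1: o_1 = (0.0000, 1.0000, 4.0000)
after link 2: o_2 = (4.0000, 3.1213, 1.8787)

4.000 3.121 1.879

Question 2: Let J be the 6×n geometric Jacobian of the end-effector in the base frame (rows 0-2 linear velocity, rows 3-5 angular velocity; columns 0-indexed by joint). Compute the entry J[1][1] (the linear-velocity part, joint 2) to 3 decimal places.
2.121

axis z_1 = (1.0000,-0.0000,0.0000); lever o_n−o_1 = (4.0000,2.1213,-2.1213)
cross product → J_v[:, 1] = (-0.0000,2.1213,2.1213)
J_ω[:, 1] = z_1
entry J[1][1] = 2.1213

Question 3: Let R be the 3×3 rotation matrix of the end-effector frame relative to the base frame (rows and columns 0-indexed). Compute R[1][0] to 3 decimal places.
0.707

End-effector x-axis (col 0 of R) = (0.0000,0.7071,-0.7071)
R[1][0] = 0.7071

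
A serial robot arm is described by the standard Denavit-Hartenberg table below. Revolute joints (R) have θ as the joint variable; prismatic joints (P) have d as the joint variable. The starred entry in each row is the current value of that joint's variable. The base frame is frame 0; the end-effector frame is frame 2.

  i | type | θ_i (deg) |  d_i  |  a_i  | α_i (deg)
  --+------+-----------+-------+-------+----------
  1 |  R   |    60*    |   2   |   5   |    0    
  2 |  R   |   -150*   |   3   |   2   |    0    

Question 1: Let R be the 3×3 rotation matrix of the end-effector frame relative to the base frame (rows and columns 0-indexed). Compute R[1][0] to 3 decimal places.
-1.000

End-effector x-axis (col 0 of R) = (-0.0000,-1.0000,0.0000)
R[1][0] = -1.0000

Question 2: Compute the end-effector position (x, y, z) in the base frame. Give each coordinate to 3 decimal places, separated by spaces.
after link 1: o_1 = (2.5000, 4.3301, 2.0000)
after link 2: o_2 = (2.5000, 2.3301, 5.0000)

2.500 2.330 5.000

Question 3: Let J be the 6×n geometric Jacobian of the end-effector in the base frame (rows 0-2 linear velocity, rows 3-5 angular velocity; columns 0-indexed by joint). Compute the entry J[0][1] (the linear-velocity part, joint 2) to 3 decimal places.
axis z_1 = (0.0000,0.0000,1.0000); lever o_n−o_1 = (-0.0000,-2.0000,3.0000)
cross product → J_v[:, 1] = (2.0000,-0.0000,0.0000)
J_ω[:, 1] = z_1
entry J[0][1] = 2.0000

2.000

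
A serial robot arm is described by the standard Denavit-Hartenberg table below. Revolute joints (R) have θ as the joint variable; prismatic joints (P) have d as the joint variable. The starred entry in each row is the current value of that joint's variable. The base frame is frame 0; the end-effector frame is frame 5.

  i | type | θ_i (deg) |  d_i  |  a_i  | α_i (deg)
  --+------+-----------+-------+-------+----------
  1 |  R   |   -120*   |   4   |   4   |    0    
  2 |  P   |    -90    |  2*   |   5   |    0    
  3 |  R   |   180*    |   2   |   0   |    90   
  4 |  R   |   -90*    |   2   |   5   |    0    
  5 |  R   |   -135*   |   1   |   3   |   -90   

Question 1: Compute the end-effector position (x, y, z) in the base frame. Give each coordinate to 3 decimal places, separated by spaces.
-9.667 -2.502 5.121

after link 1: o_1 = (-2.0000, -3.4641, 4.0000)
after link 2: o_2 = (-6.3301, -0.9641, 6.0000)
after link 3: o_3 = (-6.3301, -0.9641, 8.0000)
after link 4: o_4 = (-7.3301, -2.6962, 3.0000)
after link 5: o_5 = (-9.6672, -2.5015, 5.1213)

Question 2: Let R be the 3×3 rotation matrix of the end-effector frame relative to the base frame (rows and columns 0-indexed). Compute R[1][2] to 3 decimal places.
End-effector z-axis (col 2 of R) = (-0.6124,0.3536,-0.7071)
R[1][2] = 0.3536

0.354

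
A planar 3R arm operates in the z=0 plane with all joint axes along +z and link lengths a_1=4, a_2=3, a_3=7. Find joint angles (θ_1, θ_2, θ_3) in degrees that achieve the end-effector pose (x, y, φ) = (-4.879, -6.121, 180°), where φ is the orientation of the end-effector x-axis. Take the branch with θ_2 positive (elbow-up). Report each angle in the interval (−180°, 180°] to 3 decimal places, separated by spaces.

wrist centre = target − a_3·(cos φ, sin φ) = (2.1210, -6.1210)
cos θ_2 = (41.9653−4²−3²)/(2·4·3) = 0.7069; θ_2 = 45.0178° (elbow-up)
β = atan2(-6.1210,2.1210) = -70.8882°; ψ = atan2(2.1220,6.1207) = 19.1210°
θ_1 = β − ψ = -90.0092°
θ_3 = φ − θ_1 − θ_2 = -135.0087° (wrapped to (-180°,180°])

-90.009 45.018 -135.009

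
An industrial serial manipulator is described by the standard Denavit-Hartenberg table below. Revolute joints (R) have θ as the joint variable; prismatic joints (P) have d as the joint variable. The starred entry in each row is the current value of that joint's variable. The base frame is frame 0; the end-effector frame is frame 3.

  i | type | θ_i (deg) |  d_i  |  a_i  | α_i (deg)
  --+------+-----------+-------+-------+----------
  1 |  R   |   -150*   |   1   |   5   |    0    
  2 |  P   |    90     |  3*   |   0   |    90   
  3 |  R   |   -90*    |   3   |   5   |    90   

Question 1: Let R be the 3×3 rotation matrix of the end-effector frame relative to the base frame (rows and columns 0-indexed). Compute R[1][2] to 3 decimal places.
End-effector z-axis (col 2 of R) = (-0.5000,0.8660,-0.0000)
R[1][2] = 0.8660

0.866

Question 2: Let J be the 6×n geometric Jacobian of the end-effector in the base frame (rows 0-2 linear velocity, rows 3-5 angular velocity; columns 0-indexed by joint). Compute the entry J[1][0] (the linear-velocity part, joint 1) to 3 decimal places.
axis z_0 = ẑ; lever o_n−o_0 = (-6.9282,-4.0000,-1.0000)
cross product → J_v[:, 0] = (4.0000,-6.9282,0.0000)
J_ω[:, 0] = z_0
entry J[1][0] = -6.9282

-6.928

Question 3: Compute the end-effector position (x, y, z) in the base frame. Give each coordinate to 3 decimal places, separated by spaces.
after link 1: o_1 = (-4.3301, -2.5000, 1.0000)
after link 2: o_2 = (-4.3301, -2.5000, 4.0000)
after link 3: o_3 = (-6.9282, -4.0000, -1.0000)

-6.928 -4.000 -1.000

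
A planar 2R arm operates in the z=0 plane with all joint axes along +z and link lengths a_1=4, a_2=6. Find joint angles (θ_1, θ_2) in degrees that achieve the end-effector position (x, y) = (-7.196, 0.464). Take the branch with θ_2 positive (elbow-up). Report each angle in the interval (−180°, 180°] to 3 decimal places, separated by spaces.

cos θ_2 = (51.9977−4²−6²)/(2·4·6) = -0.0000; θ_2 = 90.0027° (elbow-up)
β = atan2(0.4640,-7.1960) = 176.3107°; ψ = atan2(6.0000,3.9997) = 56.3118°
θ_1 = β − ψ = 119.9988°

119.999 90.003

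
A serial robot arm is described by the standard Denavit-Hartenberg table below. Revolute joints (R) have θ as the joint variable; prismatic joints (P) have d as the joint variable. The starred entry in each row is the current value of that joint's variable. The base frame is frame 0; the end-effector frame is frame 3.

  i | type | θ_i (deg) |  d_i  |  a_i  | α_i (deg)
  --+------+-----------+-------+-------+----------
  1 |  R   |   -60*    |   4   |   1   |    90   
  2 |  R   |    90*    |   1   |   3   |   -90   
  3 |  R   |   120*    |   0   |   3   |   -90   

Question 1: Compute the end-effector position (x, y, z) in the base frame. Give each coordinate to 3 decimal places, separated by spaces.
1.884 -0.067 5.500

after link 1: o_1 = (0.5000, -0.8660, 4.0000)
after link 2: o_2 = (-0.3660, -1.3660, 7.0000)
after link 3: o_3 = (1.8840, -0.0670, 5.5000)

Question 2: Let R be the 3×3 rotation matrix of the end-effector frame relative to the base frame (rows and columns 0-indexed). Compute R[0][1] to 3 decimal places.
0.500

End-effector y-axis (col 1 of R) = (0.5000,-0.8660,-0.0000)
R[0][1] = 0.5000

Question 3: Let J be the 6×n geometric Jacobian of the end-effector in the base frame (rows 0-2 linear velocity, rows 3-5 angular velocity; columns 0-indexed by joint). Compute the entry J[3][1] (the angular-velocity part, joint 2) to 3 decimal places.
axis z_1 = (-0.8660,-0.5000,0.0000); lever o_n−o_1 = (1.3840,0.7990,1.5000)
cross product → J_v[:, 1] = (-0.7500,1.2990,0.0000)
J_ω[:, 1] = z_1
entry J[3][1] = -0.8660

-0.866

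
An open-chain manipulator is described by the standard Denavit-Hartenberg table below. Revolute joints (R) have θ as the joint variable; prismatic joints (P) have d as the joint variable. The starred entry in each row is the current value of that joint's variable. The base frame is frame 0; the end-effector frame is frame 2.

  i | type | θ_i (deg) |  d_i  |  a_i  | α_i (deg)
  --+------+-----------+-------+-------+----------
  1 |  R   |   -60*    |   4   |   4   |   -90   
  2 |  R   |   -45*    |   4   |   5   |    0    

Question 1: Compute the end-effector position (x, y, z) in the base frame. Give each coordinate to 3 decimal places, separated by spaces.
after link 1: o_1 = (2.0000, -3.4641, 4.0000)
after link 2: o_2 = (7.2319, -4.5260, 7.5355)

7.232 -4.526 7.536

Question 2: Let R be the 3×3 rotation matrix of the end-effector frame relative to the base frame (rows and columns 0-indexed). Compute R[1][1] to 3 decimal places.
End-effector y-axis (col 1 of R) = (0.3536,-0.6124,-0.7071)
R[1][1] = -0.6124

-0.612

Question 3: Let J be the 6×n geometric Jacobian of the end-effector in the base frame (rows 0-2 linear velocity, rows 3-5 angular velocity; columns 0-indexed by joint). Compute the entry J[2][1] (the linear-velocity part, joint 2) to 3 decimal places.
axis z_1 = (0.8660,0.5000,0.0000); lever o_n−o_1 = (5.2319,-1.0619,3.5355)
cross product → J_v[:, 1] = (1.7678,-3.0619,-3.5355)
J_ω[:, 1] = z_1
entry J[2][1] = -3.5355

-3.536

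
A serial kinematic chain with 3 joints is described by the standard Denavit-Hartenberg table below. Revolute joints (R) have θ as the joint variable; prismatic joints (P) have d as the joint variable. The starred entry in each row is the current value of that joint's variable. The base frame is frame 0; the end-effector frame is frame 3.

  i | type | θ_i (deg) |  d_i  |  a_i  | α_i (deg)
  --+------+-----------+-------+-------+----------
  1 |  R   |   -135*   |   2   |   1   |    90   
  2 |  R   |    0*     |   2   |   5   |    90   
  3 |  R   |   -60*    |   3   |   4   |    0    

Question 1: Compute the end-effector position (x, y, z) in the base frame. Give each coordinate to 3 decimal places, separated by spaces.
-4.622 -6.692 -1.000

after link 1: o_1 = (-0.7071, -0.7071, 2.0000)
after link 2: o_2 = (-5.6569, -2.8284, 2.0000)
after link 3: o_3 = (-4.6216, -6.6921, -1.0000)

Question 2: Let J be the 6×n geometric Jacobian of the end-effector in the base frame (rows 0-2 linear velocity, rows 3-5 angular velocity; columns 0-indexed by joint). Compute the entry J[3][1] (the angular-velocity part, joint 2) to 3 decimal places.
axis z_1 = (-0.7071,0.7071,0.0000); lever o_n−o_1 = (-3.9145,-5.9850,-3.0000)
cross product → J_v[:, 1] = (-2.1213,-2.1213,7.0000)
J_ω[:, 1] = z_1
entry J[3][1] = -0.7071

-0.707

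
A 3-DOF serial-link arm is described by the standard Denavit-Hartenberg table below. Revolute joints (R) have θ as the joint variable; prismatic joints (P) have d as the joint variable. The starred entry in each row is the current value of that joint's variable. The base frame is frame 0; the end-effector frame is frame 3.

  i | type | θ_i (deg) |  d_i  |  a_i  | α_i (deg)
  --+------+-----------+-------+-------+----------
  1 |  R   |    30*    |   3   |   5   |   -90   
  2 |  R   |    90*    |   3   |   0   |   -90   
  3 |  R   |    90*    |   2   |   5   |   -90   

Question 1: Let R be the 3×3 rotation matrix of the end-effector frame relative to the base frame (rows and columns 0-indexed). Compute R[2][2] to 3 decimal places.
End-effector z-axis (col 2 of R) = (-0.0000,-0.0000,1.0000)
R[2][2] = 1.0000

1.000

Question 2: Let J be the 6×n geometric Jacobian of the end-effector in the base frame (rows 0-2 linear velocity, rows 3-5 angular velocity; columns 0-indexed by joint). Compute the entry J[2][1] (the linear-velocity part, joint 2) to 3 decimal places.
2.000

axis z_1 = (-0.5000,0.8660,0.0000); lever o_n−o_1 = (-0.7321,-2.7321,-0.0000)
cross product → J_v[:, 1] = (-0.0000,-0.0000,2.0000)
J_ω[:, 1] = z_1
entry J[2][1] = 2.0000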